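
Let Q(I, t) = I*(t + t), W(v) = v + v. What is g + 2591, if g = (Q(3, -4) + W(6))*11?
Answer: 2459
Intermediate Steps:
W(v) = 2*v
Q(I, t) = 2*I*t (Q(I, t) = I*(2*t) = 2*I*t)
g = -132 (g = (2*3*(-4) + 2*6)*11 = (-24 + 12)*11 = -12*11 = -132)
g + 2591 = -132 + 2591 = 2459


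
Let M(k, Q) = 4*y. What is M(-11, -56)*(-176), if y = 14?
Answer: -9856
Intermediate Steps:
M(k, Q) = 56 (M(k, Q) = 4*14 = 56)
M(-11, -56)*(-176) = 56*(-176) = -9856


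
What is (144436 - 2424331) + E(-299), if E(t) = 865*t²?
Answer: 75051970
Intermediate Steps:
(144436 - 2424331) + E(-299) = (144436 - 2424331) + 865*(-299)² = -2279895 + 865*89401 = -2279895 + 77331865 = 75051970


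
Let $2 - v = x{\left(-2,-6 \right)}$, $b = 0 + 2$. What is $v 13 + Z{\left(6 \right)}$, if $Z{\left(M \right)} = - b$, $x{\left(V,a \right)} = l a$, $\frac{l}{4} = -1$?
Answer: $-288$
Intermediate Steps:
$l = -4$ ($l = 4 \left(-1\right) = -4$)
$x{\left(V,a \right)} = - 4 a$
$b = 2$
$Z{\left(M \right)} = -2$ ($Z{\left(M \right)} = \left(-1\right) 2 = -2$)
$v = -22$ ($v = 2 - \left(-4\right) \left(-6\right) = 2 - 24 = -22$)
$v 13 + Z{\left(6 \right)} = \left(-22\right) 13 - 2 = -286 - 2 = -288$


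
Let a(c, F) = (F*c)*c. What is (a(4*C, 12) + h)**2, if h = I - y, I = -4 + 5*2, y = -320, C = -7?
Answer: 94750756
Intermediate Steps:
a(c, F) = F*c**2
I = 6 (I = -4 + 10 = 6)
h = 326 (h = 6 - 1*(-320) = 6 + 320 = 326)
(a(4*C, 12) + h)**2 = (12*(4*(-7))**2 + 326)**2 = (12*(-28)**2 + 326)**2 = (12*784 + 326)**2 = (9408 + 326)**2 = 9734**2 = 94750756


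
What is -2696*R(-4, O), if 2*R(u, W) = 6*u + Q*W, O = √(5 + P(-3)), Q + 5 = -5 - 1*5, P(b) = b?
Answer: 32352 + 20220*√2 ≈ 60947.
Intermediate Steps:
Q = -15 (Q = -5 + (-5 - 1*5) = -5 + (-5 - 5) = -5 - 10 = -15)
O = √2 (O = √(5 - 3) = √2 ≈ 1.4142)
R(u, W) = 3*u - 15*W/2 (R(u, W) = (6*u - 15*W)/2 = (-15*W + 6*u)/2 = 3*u - 15*W/2)
-2696*R(-4, O) = -2696*(3*(-4) - 15*√2/2) = -2696*(-12 - 15*√2/2) = 32352 + 20220*√2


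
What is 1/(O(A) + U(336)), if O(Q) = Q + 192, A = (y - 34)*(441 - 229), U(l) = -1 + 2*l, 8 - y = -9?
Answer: -1/2741 ≈ -0.00036483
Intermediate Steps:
y = 17 (y = 8 - 1*(-9) = 8 + 9 = 17)
A = -3604 (A = (17 - 34)*(441 - 229) = -17*212 = -3604)
O(Q) = 192 + Q
1/(O(A) + U(336)) = 1/((192 - 3604) + (-1 + 2*336)) = 1/(-3412 + (-1 + 672)) = 1/(-3412 + 671) = 1/(-2741) = -1/2741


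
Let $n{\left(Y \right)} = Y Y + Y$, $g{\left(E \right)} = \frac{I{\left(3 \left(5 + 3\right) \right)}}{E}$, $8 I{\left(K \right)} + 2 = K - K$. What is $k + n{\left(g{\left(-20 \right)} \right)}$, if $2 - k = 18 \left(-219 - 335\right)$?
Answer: $\frac{63833681}{6400} \approx 9974.0$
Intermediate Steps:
$I{\left(K \right)} = - \frac{1}{4}$ ($I{\left(K \right)} = - \frac{1}{4} + \frac{K - K}{8} = - \frac{1}{4} + \frac{1}{8} \cdot 0 = - \frac{1}{4} + 0 = - \frac{1}{4}$)
$g{\left(E \right)} = - \frac{1}{4 E}$
$n{\left(Y \right)} = Y + Y^{2}$ ($n{\left(Y \right)} = Y^{2} + Y = Y + Y^{2}$)
$k = 9974$ ($k = 2 - 18 \left(-219 - 335\right) = 2 - 18 \left(-554\right) = 2 - -9972 = 2 + 9972 = 9974$)
$k + n{\left(g{\left(-20 \right)} \right)} = 9974 + - \frac{1}{4 \left(-20\right)} \left(1 - \frac{1}{4 \left(-20\right)}\right) = 9974 + \left(- \frac{1}{4}\right) \left(- \frac{1}{20}\right) \left(1 - - \frac{1}{80}\right) = 9974 + \frac{1 + \frac{1}{80}}{80} = 9974 + \frac{1}{80} \cdot \frac{81}{80} = 9974 + \frac{81}{6400} = \frac{63833681}{6400}$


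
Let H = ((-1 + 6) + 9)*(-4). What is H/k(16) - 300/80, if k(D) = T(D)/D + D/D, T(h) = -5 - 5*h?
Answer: 2549/276 ≈ 9.2355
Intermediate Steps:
k(D) = 1 + (-5 - 5*D)/D (k(D) = (-5 - 5*D)/D + D/D = (-5 - 5*D)/D + 1 = 1 + (-5 - 5*D)/D)
H = -56 (H = (5 + 9)*(-4) = 14*(-4) = -56)
H/k(16) - 300/80 = -56/(-4 - 5/16) - 300/80 = -56/(-4 - 5*1/16) - 300*1/80 = -56/(-4 - 5/16) - 15/4 = -56/(-69/16) - 15/4 = -56*(-16/69) - 15/4 = 896/69 - 15/4 = 2549/276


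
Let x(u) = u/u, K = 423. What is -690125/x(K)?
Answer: -690125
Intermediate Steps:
x(u) = 1
-690125/x(K) = -690125/1 = -690125*1 = -690125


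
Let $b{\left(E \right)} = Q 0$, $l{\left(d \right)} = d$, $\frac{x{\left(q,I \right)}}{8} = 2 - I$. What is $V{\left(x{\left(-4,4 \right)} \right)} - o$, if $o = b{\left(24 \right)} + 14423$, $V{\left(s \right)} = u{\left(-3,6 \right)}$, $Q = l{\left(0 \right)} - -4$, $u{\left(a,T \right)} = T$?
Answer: $-14417$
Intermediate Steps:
$x{\left(q,I \right)} = 16 - 8 I$ ($x{\left(q,I \right)} = 8 \left(2 - I\right) = 16 - 8 I$)
$Q = 4$ ($Q = 0 - -4 = 0 + 4 = 4$)
$V{\left(s \right)} = 6$
$b{\left(E \right)} = 0$ ($b{\left(E \right)} = 4 \cdot 0 = 0$)
$o = 14423$ ($o = 0 + 14423 = 14423$)
$V{\left(x{\left(-4,4 \right)} \right)} - o = 6 - 14423 = -14417$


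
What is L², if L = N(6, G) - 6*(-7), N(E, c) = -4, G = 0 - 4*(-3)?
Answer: 1444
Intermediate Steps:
G = 12 (G = 0 + 12 = 12)
L = 38 (L = -4 - 6*(-7) = -4 + 42 = 38)
L² = 38² = 1444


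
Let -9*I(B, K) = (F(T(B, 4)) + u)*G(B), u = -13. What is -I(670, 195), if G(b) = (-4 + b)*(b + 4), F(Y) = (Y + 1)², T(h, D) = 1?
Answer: -448884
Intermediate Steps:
F(Y) = (1 + Y)²
G(b) = (-4 + b)*(4 + b)
I(B, K) = -16 + B² (I(B, K) = -((1 + 1)² - 13)*(-16 + B²)/9 = -(2² - 13)*(-16 + B²)/9 = -(4 - 13)*(-16 + B²)/9 = -(-1)*(-16 + B²) = -(144 - 9*B²)/9 = -16 + B²)
-I(670, 195) = -(-16 + 670²) = -(-16 + 448900) = -1*448884 = -448884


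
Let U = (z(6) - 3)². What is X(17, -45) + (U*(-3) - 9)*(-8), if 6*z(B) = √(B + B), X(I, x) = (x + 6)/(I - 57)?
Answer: 11879/40 - 48*√3 ≈ 213.84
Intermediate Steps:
X(I, x) = (6 + x)/(-57 + I)
z(B) = √2*√B/6 (z(B) = √(B + B)/6 = √(2*B)/6 = (√2*√B)/6 = √2*√B/6)
U = (-3 + √3/3)² (U = (√2*√6/6 - 3)² = (√3/3 - 3)² = (-3 + √3/3)² ≈ 5.8692)
X(17, -45) + (U*(-3) - 9)*(-8) = (6 - 45)/(-57 + 17) + (((9 - √3)²/9)*(-3) - 9)*(-8) = -39/(-40) + (-(9 - √3)²/3 - 9)*(-8) = -1/40*(-39) + (-9 - (9 - √3)²/3)*(-8) = 39/40 + (72 + 8*(9 - √3)²/3) = 2919/40 + 8*(9 - √3)²/3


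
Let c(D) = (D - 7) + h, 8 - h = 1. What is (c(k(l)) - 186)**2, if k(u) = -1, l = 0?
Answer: 34969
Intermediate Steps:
h = 7 (h = 8 - 1*1 = 8 - 1 = 7)
c(D) = D (c(D) = (D - 7) + 7 = (-7 + D) + 7 = D)
(c(k(l)) - 186)**2 = (-1 - 186)**2 = (-187)**2 = 34969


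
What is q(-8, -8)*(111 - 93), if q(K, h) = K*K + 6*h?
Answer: 288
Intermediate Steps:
q(K, h) = K² + 6*h
q(-8, -8)*(111 - 93) = ((-8)² + 6*(-8))*(111 - 93) = (64 - 48)*18 = 16*18 = 288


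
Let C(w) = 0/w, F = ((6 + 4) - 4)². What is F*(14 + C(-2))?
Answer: 504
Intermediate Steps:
F = 36 (F = (10 - 4)² = 6² = 36)
C(w) = 0
F*(14 + C(-2)) = 36*(14 + 0) = 36*14 = 504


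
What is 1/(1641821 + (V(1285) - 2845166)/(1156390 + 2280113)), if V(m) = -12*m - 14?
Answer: 3436503/5642119931363 ≈ 6.0908e-7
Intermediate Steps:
V(m) = -14 - 12*m
1/(1641821 + (V(1285) - 2845166)/(1156390 + 2280113)) = 1/(1641821 + ((-14 - 12*1285) - 2845166)/(1156390 + 2280113)) = 1/(1641821 + ((-14 - 15420) - 2845166)/3436503) = 1/(1641821 + (-15434 - 2845166)*(1/3436503)) = 1/(1641821 - 2860600*1/3436503) = 1/(1641821 - 2860600/3436503) = 1/(5642119931363/3436503) = 3436503/5642119931363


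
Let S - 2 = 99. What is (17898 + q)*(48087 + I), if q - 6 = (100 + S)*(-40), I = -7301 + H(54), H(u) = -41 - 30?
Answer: 401612760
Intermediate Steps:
S = 101 (S = 2 + 99 = 101)
H(u) = -71
I = -7372 (I = -7301 - 71 = -7372)
q = -8034 (q = 6 + (100 + 101)*(-40) = 6 + 201*(-40) = 6 - 8040 = -8034)
(17898 + q)*(48087 + I) = (17898 - 8034)*(48087 - 7372) = 9864*40715 = 401612760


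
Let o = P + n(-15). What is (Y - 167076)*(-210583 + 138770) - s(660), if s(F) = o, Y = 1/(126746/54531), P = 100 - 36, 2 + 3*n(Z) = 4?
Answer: 4562170745198711/380238 ≈ 1.1998e+10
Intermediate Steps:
n(Z) = ⅔ (n(Z) = -⅔ + (⅓)*4 = -⅔ + 4/3 = ⅔)
P = 64
o = 194/3 (o = 64 + ⅔ = 194/3 ≈ 64.667)
Y = 54531/126746 (Y = 1/(126746*(1/54531)) = 1/(126746/54531) = 54531/126746 ≈ 0.43024)
s(F) = 194/3
(Y - 167076)*(-210583 + 138770) - s(660) = (54531/126746 - 167076)*(-210583 + 138770) - 1*194/3 = -21176160165/126746*(-71813) - 194/3 = 1520723589929145/126746 - 194/3 = 4562170745198711/380238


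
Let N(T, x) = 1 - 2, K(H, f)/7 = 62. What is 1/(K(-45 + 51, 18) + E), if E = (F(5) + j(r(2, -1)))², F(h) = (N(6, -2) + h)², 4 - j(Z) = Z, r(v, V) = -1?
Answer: 1/875 ≈ 0.0011429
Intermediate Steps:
K(H, f) = 434 (K(H, f) = 7*62 = 434)
N(T, x) = -1
j(Z) = 4 - Z
F(h) = (-1 + h)²
E = 441 (E = ((-1 + 5)² + (4 - 1*(-1)))² = (4² + (4 + 1))² = (16 + 5)² = 21² = 441)
1/(K(-45 + 51, 18) + E) = 1/(434 + 441) = 1/875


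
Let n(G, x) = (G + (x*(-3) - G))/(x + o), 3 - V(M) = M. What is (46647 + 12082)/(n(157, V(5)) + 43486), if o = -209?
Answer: 1126529/834140 ≈ 1.3505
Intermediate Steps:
V(M) = 3 - M
n(G, x) = -3*x/(-209 + x) (n(G, x) = (G + (x*(-3) - G))/(x - 209) = (G + (-3*x - G))/(-209 + x) = (G + (-G - 3*x))/(-209 + x) = (-3*x)/(-209 + x) = -3*x/(-209 + x))
(46647 + 12082)/(n(157, V(5)) + 43486) = (46647 + 12082)/(-3*(3 - 1*5)/(-209 + (3 - 1*5)) + 43486) = 58729/(-3*(3 - 5)/(-209 + (3 - 5)) + 43486) = 58729/(-3*(-2)/(-209 - 2) + 43486) = 58729/(-3*(-2)/(-211) + 43486) = 58729/(-3*(-2)*(-1/211) + 43486) = 58729/(-6/211 + 43486) = 58729/(9175540/211) = 58729*(211/9175540) = 1126529/834140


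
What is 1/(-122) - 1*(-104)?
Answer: 12687/122 ≈ 103.99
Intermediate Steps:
1/(-122) - 1*(-104) = -1/122 + 104 = 12687/122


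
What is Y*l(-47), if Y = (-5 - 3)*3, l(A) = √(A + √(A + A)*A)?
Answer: -24*√(-47 - 47*I*√94) ≈ -344.09 + 381.4*I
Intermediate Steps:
l(A) = √(A + √2*A^(3/2)) (l(A) = √(A + √(2*A)*A) = √(A + (√2*√A)*A) = √(A + √2*A^(3/2)))
Y = -24 (Y = -8*3 = -24)
Y*l(-47) = -24*√(-47 + √2*(-47)^(3/2)) = -24*√(-47 + √2*(-47*I*√47)) = -24*√(-47 - 47*I*√94)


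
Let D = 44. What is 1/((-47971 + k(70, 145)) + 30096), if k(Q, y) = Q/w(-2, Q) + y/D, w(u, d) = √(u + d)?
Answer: -117638708/2102403758165 - 13552*√17/2102403758165 ≈ -5.5981e-5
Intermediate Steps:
w(u, d) = √(d + u)
k(Q, y) = y/44 + Q/√(-2 + Q) (k(Q, y) = Q/(√(Q - 2)) + y/44 = Q/(√(-2 + Q)) + y*(1/44) = Q/√(-2 + Q) + y/44 = y/44 + Q/√(-2 + Q))
1/((-47971 + k(70, 145)) + 30096) = 1/((-47971 + ((1/44)*145 + 70/√(-2 + 70))) + 30096) = 1/((-47971 + (145/44 + 70/√68)) + 30096) = 1/((-47971 + (145/44 + 70*(√17/34))) + 30096) = 1/((-47971 + (145/44 + 35*√17/17)) + 30096) = 1/((-2110579/44 + 35*√17/17) + 30096) = 1/(-786355/44 + 35*√17/17)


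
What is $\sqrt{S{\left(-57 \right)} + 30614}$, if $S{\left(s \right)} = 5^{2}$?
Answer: $\sqrt{30639} \approx 175.04$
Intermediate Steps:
$S{\left(s \right)} = 25$
$\sqrt{S{\left(-57 \right)} + 30614} = \sqrt{25 + 30614} = \sqrt{30639}$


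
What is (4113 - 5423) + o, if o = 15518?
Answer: 14208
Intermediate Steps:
(4113 - 5423) + o = (4113 - 5423) + 15518 = -1310 + 15518 = 14208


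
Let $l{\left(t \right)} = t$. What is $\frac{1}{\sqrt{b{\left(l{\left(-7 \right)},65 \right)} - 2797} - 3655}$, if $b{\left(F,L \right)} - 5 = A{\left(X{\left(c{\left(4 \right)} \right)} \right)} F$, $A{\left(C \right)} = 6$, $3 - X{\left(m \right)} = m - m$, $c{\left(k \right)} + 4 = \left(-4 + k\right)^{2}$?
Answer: $- \frac{3655}{13361859} - \frac{i \sqrt{2834}}{13361859} \approx -0.00027354 - 3.9841 \cdot 10^{-6} i$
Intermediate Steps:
$c{\left(k \right)} = -4 + \left(-4 + k\right)^{2}$
$X{\left(m \right)} = 3$ ($X{\left(m \right)} = 3 - \left(m - m\right) = 3 - 0 = 3 + 0 = 3$)
$b{\left(F,L \right)} = 5 + 6 F$
$\frac{1}{\sqrt{b{\left(l{\left(-7 \right)},65 \right)} - 2797} - 3655} = \frac{1}{\sqrt{\left(5 + 6 \left(-7\right)\right) - 2797} - 3655} = \frac{1}{\sqrt{\left(5 - 42\right) - 2797} - 3655} = \frac{1}{\sqrt{-37 - 2797} - 3655} = \frac{1}{\sqrt{-2834} - 3655} = \frac{1}{i \sqrt{2834} - 3655} = \frac{1}{-3655 + i \sqrt{2834}}$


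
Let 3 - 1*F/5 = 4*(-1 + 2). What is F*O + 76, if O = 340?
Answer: -1624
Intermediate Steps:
F = -5 (F = 15 - 20*(-1 + 2) = 15 - 20 = -5)
F*O + 76 = -5*340 + 76 = -1700 + 76 = -1624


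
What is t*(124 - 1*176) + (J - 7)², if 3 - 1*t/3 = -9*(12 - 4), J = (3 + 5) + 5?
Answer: -11664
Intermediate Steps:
J = 13 (J = 8 + 5 = 13)
t = 225 (t = 9 - (-27)*(12 - 4) = 9 - (-27)*8 = 9 - 3*(-72) = 9 + 216 = 225)
t*(124 - 1*176) + (J - 7)² = 225*(124 - 1*176) + (13 - 7)² = 225*(124 - 176) + 6² = 225*(-52) + 36 = -11700 + 36 = -11664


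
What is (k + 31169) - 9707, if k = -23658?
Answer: -2196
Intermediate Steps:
(k + 31169) - 9707 = (-23658 + 31169) - 9707 = 7511 - 9707 = -2196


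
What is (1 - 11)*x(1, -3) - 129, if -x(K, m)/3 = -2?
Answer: -189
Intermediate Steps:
x(K, m) = 6 (x(K, m) = -3*(-2) = 6)
(1 - 11)*x(1, -3) - 129 = (1 - 11)*6 - 129 = -10*6 - 129 = -60 - 129 = -189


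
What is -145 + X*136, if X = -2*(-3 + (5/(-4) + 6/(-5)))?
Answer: 6687/5 ≈ 1337.4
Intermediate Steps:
X = 109/10 (X = -2*(-3 + (5*(-¼) + 6*(-⅕))) = -2*(-3 + (-5/4 - 6/5)) = -2*(-3 - 49/20) = -2*(-109/20) = 109/10 ≈ 10.900)
-145 + X*136 = -145 + (109/10)*136 = -145 + 7412/5 = 6687/5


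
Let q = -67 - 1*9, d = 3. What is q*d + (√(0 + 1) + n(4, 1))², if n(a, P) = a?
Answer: -203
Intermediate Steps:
q = -76 (q = -67 - 9 = -76)
q*d + (√(0 + 1) + n(4, 1))² = -76*3 + (√(0 + 1) + 4)² = -228 + (√1 + 4)² = -228 + (1 + 4)² = -228 + 5² = -228 + 25 = -203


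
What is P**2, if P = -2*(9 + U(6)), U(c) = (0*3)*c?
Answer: 324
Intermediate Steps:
U(c) = 0 (U(c) = 0*c = 0)
P = -18 (P = -2*(9 + 0) = -2*9 = -18)
P**2 = (-18)**2 = 324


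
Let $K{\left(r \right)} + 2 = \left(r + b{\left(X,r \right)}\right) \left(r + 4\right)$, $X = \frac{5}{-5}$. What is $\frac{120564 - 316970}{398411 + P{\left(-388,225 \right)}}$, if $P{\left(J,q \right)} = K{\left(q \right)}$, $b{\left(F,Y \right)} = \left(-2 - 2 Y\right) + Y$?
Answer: $- \frac{196406}{397951} \approx -0.49354$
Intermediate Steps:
$X = -1$ ($X = 5 \left(- \frac{1}{5}\right) = -1$)
$b{\left(F,Y \right)} = -2 - Y$
$K{\left(r \right)} = -10 - 2 r$ ($K{\left(r \right)} = -2 + \left(r - \left(2 + r\right)\right) \left(r + 4\right) = -2 - 2 \left(4 + r\right) = -2 - \left(8 + 2 r\right) = -10 - 2 r$)
$P{\left(J,q \right)} = -10 - 2 q$
$\frac{120564 - 316970}{398411 + P{\left(-388,225 \right)}} = \frac{120564 - 316970}{398411 - 460} = - \frac{196406}{398411 - 460} = - \frac{196406}{397951}$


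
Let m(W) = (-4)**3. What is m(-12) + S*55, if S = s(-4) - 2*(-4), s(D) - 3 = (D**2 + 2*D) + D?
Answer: 761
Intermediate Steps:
m(W) = -64
s(D) = 3 + D**2 + 3*D (s(D) = 3 + ((D**2 + 2*D) + D) = 3 + (D**2 + 3*D) = 3 + D**2 + 3*D)
S = 15 (S = (3 + (-4)**2 + 3*(-4)) - 2*(-4) = (3 + 16 - 12) + 8 = 7 + 8 = 15)
m(-12) + S*55 = -64 + 15*55 = -64 + 825 = 761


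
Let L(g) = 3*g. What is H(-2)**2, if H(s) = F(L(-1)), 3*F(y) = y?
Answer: 1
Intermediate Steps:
F(y) = y/3
H(s) = -1 (H(s) = (3*(-1))/3 = (1/3)*(-3) = -1)
H(-2)**2 = (-1)**2 = 1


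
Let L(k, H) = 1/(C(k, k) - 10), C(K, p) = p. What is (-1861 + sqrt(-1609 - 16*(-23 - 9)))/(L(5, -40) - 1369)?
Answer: 9305/6846 - 5*I*sqrt(1097)/6846 ≈ 1.3592 - 0.02419*I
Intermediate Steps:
L(k, H) = 1/(-10 + k) (L(k, H) = 1/(k - 10) = 1/(-10 + k))
(-1861 + sqrt(-1609 - 16*(-23 - 9)))/(L(5, -40) - 1369) = (-1861 + sqrt(-1609 - 16*(-23 - 9)))/(1/(-10 + 5) - 1369) = (-1861 + sqrt(-1609 - 16*(-32)))/(1/(-5) - 1369) = (-1861 + sqrt(-1609 + 512))/(-1/5 - 1369) = (-1861 + sqrt(-1097))/(-6846/5) = (-1861 + I*sqrt(1097))*(-5/6846) = 9305/6846 - 5*I*sqrt(1097)/6846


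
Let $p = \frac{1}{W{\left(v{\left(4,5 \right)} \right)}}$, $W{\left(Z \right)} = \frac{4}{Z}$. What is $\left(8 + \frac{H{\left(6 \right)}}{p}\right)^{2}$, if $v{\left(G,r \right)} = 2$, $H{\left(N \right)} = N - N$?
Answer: $64$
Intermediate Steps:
$H{\left(N \right)} = 0$
$p = \frac{1}{2}$ ($p = \frac{1}{4 \cdot \frac{1}{2}} = \frac{1}{2} \approx 0.5$)
$\left(8 + \frac{H{\left(6 \right)}}{p}\right)^{2} = \left(8 + 0 \frac{1}{\frac{1}{2}}\right)^{2} = \left(8 + 0 \cdot 2\right)^{2} = \left(8 + 0\right)^{2} = 8^{2} = 64$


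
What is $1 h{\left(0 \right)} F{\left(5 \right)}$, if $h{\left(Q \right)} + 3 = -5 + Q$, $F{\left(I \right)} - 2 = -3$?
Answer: $8$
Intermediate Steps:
$F{\left(I \right)} = -1$ ($F{\left(I \right)} = 2 - 3 = -1$)
$h{\left(Q \right)} = -8 + Q$ ($h{\left(Q \right)} = -3 + \left(-5 + Q\right) = -8 + Q$)
$1 h{\left(0 \right)} F{\left(5 \right)} = 1 \left(-8 + 0\right) \left(-1\right) = 1 \left(-8\right) \left(-1\right) = \left(-8\right) \left(-1\right) = 8$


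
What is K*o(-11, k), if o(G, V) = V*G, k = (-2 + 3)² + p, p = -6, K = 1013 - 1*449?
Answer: 31020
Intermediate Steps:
K = 564 (K = 1013 - 449 = 564)
k = -5 (k = (-2 + 3)² - 6 = 1² - 6 = 1 - 6 = -5)
o(G, V) = G*V
K*o(-11, k) = 564*(-11*(-5)) = 564*55 = 31020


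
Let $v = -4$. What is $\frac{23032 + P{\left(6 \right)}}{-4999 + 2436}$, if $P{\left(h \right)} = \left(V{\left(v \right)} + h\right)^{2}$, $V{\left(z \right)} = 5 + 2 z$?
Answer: $- \frac{23041}{2563} \approx -8.9899$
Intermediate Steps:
$P{\left(h \right)} = \left(-3 + h\right)^{2}$ ($P{\left(h \right)} = \left(\left(5 + 2 \left(-4\right)\right) + h\right)^{2} = \left(\left(5 - 8\right) + h\right)^{2} = \left(-3 + h\right)^{2}$)
$\frac{23032 + P{\left(6 \right)}}{-4999 + 2436} = \frac{23032 + \left(-3 + 6\right)^{2}}{-4999 + 2436} = \frac{23032 + 3^{2}}{-2563} = \left(23032 + 9\right) \left(- \frac{1}{2563}\right) = 23041 \left(- \frac{1}{2563}\right) = - \frac{23041}{2563}$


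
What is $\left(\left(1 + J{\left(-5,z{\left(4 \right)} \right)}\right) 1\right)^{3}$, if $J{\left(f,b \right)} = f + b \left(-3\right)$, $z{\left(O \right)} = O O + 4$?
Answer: $-262144$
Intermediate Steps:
$z{\left(O \right)} = 4 + O^{2}$ ($z{\left(O \right)} = O^{2} + 4 = 4 + O^{2}$)
$J{\left(f,b \right)} = f - 3 b$
$\left(\left(1 + J{\left(-5,z{\left(4 \right)} \right)}\right) 1\right)^{3} = \left(\left(1 - \left(5 + 3 \left(4 + 4^{2}\right)\right)\right) 1\right)^{3} = \left(\left(1 - \left(5 + 3 \left(4 + 16\right)\right)\right) 1\right)^{3} = \left(\left(1 - 65\right) 1\right)^{3} = \left(\left(-64\right) 1\right)^{3} = \left(-64\right)^{3} = -262144$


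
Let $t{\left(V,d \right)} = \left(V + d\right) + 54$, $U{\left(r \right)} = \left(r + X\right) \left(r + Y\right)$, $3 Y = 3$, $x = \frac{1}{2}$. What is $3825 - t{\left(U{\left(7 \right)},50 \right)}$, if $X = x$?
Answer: $3661$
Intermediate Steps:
$x = \frac{1}{2} \approx 0.5$
$X = \frac{1}{2} \approx 0.5$
$Y = 1$ ($Y = \frac{1}{3} \cdot 3 = 1$)
$U{\left(r \right)} = \left(1 + r\right) \left(\frac{1}{2} + r\right)$ ($U{\left(r \right)} = \left(r + \frac{1}{2}\right) \left(r + 1\right) = \left(\frac{1}{2} + r\right) \left(1 + r\right) = \left(1 + r\right) \left(\frac{1}{2} + r\right)$)
$t{\left(V,d \right)} = 54 + V + d$
$3825 - t{\left(U{\left(7 \right)},50 \right)} = 3825 - \left(54 + \left(\frac{1}{2} + 7^{2} + \frac{3}{2} \cdot 7\right) + 50\right) = 3825 - \left(54 + \left(\frac{1}{2} + 49 + \frac{21}{2}\right) + 50\right) = 3825 - \left(54 + 60 + 50\right) = 3825 - 164 = 3661$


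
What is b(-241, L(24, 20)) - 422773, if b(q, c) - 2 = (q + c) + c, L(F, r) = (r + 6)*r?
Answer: -421972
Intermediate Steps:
L(F, r) = r*(6 + r) (L(F, r) = (6 + r)*r = r*(6 + r))
b(q, c) = 2 + q + 2*c (b(q, c) = 2 + ((q + c) + c) = 2 + ((c + q) + c) = 2 + (q + 2*c) = 2 + q + 2*c)
b(-241, L(24, 20)) - 422773 = (2 - 241 + 2*(20*(6 + 20))) - 422773 = (2 - 241 + 2*(20*26)) - 422773 = (2 - 241 + 2*520) - 422773 = (2 - 241 + 1040) - 422773 = 801 - 422773 = -421972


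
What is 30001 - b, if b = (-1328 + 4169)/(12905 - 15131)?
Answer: 22261689/742 ≈ 30002.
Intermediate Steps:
b = -947/742 (b = 2841/(-2226) = 2841*(-1/2226) = -947/742 ≈ -1.2763)
30001 - b = 30001 - 1*(-947/742) = 30001 + 947/742 = 22261689/742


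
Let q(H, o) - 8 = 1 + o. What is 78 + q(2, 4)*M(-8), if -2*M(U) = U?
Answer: 130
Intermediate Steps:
M(U) = -U/2
q(H, o) = 9 + o (q(H, o) = 8 + (1 + o) = 9 + o)
78 + q(2, 4)*M(-8) = 78 + (9 + 4)*(-½*(-8)) = 78 + 13*4 = 78 + 52 = 130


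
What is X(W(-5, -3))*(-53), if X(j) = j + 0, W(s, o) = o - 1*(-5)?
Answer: -106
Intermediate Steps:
W(s, o) = 5 + o (W(s, o) = o + 5 = 5 + o)
X(j) = j
X(W(-5, -3))*(-53) = (5 - 3)*(-53) = 2*(-53) = -106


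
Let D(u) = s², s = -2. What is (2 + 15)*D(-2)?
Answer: 68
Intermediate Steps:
D(u) = 4 (D(u) = (-2)² = 4)
(2 + 15)*D(-2) = (2 + 15)*4 = 17*4 = 68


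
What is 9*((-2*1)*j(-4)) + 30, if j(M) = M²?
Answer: -258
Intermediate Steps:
9*((-2*1)*j(-4)) + 30 = 9*(-2*1*(-4)²) + 30 = 9*(-2*16) + 30 = 9*(-32) + 30 = -288 + 30 = -258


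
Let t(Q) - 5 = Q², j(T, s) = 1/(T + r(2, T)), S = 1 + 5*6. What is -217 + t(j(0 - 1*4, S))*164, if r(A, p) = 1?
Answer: 5591/9 ≈ 621.22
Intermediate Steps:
S = 31 (S = 1 + 30 = 31)
j(T, s) = 1/(1 + T) (j(T, s) = 1/(T + 1) = 1/(1 + T))
t(Q) = 5 + Q²
-217 + t(j(0 - 1*4, S))*164 = -217 + (5 + (1/(1 + (0 - 1*4)))²)*164 = -217 + (5 + (1/(1 + (0 - 4)))²)*164 = -217 + (5 + (1/(1 - 4))²)*164 = -217 + (5 + (1/(-3))²)*164 = -217 + (5 + (-⅓)²)*164 = -217 + (5 + ⅑)*164 = -217 + (46/9)*164 = -217 + 7544/9 = 5591/9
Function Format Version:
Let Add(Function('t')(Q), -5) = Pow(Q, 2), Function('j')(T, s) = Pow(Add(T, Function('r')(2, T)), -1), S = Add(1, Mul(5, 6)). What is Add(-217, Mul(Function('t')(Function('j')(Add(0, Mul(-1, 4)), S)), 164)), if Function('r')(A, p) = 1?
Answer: Rational(5591, 9) ≈ 621.22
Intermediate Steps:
S = 31 (S = Add(1, 30) = 31)
Function('j')(T, s) = Pow(Add(1, T), -1) (Function('j')(T, s) = Pow(Add(T, 1), -1) = Pow(Add(1, T), -1))
Function('t')(Q) = Add(5, Pow(Q, 2))
Add(-217, Mul(Function('t')(Function('j')(Add(0, Mul(-1, 4)), S)), 164)) = Add(-217, Mul(Add(5, Pow(Pow(Add(1, Add(0, Mul(-1, 4))), -1), 2)), 164)) = Add(-217, Mul(Add(5, Pow(Pow(Add(1, Add(0, -4)), -1), 2)), 164)) = Add(-217, Mul(Add(5, Pow(Pow(Add(1, -4), -1), 2)), 164)) = Add(-217, Mul(Add(5, Pow(Pow(-3, -1), 2)), 164)) = Add(-217, Mul(Add(5, Pow(Rational(-1, 3), 2)), 164)) = Add(-217, Mul(Add(5, Rational(1, 9)), 164)) = Add(-217, Mul(Rational(46, 9), 164)) = Add(-217, Rational(7544, 9)) = Rational(5591, 9)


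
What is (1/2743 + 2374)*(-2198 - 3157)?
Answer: -34871133465/2743 ≈ -1.2713e+7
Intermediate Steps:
(1/2743 + 2374)*(-2198 - 3157) = (1/2743 + 2374)*(-5355) = (6511883/2743)*(-5355) = -34871133465/2743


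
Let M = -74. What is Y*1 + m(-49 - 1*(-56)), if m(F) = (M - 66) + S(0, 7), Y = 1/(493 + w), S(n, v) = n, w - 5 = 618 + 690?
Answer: -252839/1806 ≈ -140.00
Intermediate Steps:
w = 1313 (w = 5 + (618 + 690) = 5 + 1308 = 1313)
Y = 1/1806 (Y = 1/(493 + 1313) = 1/1806 ≈ 0.00055371)
m(F) = -140 (m(F) = (-74 - 66) + 0 = -140 + 0 = -140)
Y*1 + m(-49 - 1*(-56)) = (1/1806)*1 - 140 = 1/1806 - 140 = -252839/1806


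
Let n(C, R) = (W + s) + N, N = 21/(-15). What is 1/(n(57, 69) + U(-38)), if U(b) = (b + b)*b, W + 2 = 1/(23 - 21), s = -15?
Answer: 10/28701 ≈ 0.00034842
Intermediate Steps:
W = -3/2 (W = -2 + 1/(23 - 21) = -2 + 1/2 = -3/2 ≈ -1.5000)
N = -7/5 (N = 21*(-1/15) = -7/5 ≈ -1.4000)
U(b) = 2*b**2 (U(b) = (2*b)*b = 2*b**2)
n(C, R) = -179/10 (n(C, R) = (-3/2 - 15) - 7/5 = -33/2 - 7/5 = -179/10)
1/(n(57, 69) + U(-38)) = 1/(-179/10 + 2*(-38)**2) = 1/(-179/10 + 2*1444) = 1/(-179/10 + 2888) = 1/(28701/10) = 10/28701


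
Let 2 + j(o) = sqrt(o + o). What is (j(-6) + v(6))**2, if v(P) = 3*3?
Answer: 37 + 28*I*sqrt(3) ≈ 37.0 + 48.497*I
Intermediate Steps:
v(P) = 9
j(o) = -2 + sqrt(2)*sqrt(o) (j(o) = -2 + sqrt(o + o) = -2 + sqrt(2*o) = -2 + sqrt(2)*sqrt(o))
(j(-6) + v(6))**2 = ((-2 + sqrt(2)*sqrt(-6)) + 9)**2 = ((-2 + sqrt(2)*(I*sqrt(6))) + 9)**2 = ((-2 + 2*I*sqrt(3)) + 9)**2 = (7 + 2*I*sqrt(3))**2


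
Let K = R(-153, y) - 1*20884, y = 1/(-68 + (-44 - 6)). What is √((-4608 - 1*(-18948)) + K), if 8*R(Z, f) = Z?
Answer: I*√105010/4 ≈ 81.013*I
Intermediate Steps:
y = -1/118 (y = 1/(-68 - 50) = 1/(-118) = -1/118 ≈ -0.0084746)
R(Z, f) = Z/8
K = -167225/8 (K = (⅛)*(-153) - 1*20884 = -153/8 - 20884 = -167225/8 ≈ -20903.)
√((-4608 - 1*(-18948)) + K) = √((-4608 - 1*(-18948)) - 167225/8) = √((-4608 + 18948) - 167225/8) = √(14340 - 167225/8) = √(-52505/8) = I*√105010/4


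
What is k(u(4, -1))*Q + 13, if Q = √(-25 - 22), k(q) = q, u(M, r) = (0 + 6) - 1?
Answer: 13 + 5*I*√47 ≈ 13.0 + 34.278*I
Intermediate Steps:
u(M, r) = 5 (u(M, r) = 6 - 1 = 5)
Q = I*√47 (Q = √(-47) = I*√47 ≈ 6.8557*I)
k(u(4, -1))*Q + 13 = 5*(I*√47) + 13 = 5*I*√47 + 13 = 13 + 5*I*√47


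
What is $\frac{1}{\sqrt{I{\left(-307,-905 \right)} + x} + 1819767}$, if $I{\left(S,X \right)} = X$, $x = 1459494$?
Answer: $\frac{1819767}{3311550475700} - \frac{\sqrt{1458589}}{3311550475700} \approx 5.4916 \cdot 10^{-7}$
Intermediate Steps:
$\frac{1}{\sqrt{I{\left(-307,-905 \right)} + x} + 1819767} = \frac{1}{\sqrt{-905 + 1459494} + 1819767} = \frac{1}{\sqrt{1458589} + 1819767} = \frac{1}{1819767 + \sqrt{1458589}}$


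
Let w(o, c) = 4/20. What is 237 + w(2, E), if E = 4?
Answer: 1186/5 ≈ 237.20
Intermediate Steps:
w(o, c) = ⅕ (w(o, c) = 4*(1/20) = ⅕)
237 + w(2, E) = 237 + ⅕ = 1186/5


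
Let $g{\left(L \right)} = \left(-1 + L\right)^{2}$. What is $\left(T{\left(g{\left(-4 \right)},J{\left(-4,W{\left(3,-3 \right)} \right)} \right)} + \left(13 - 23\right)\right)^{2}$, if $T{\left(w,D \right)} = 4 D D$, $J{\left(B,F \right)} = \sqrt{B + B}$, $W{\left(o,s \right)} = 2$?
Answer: $1764$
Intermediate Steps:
$J{\left(B,F \right)} = \sqrt{2} \sqrt{B}$ ($J{\left(B,F \right)} = \sqrt{2 B} = \sqrt{2} \sqrt{B}$)
$T{\left(w,D \right)} = 4 D^{2}$
$\left(T{\left(g{\left(-4 \right)},J{\left(-4,W{\left(3,-3 \right)} \right)} \right)} + \left(13 - 23\right)\right)^{2} = \left(4 \left(\sqrt{2} \sqrt{-4}\right)^{2} + \left(13 - 23\right)\right)^{2} = \left(4 \left(\sqrt{2} \cdot 2 i\right)^{2} - 10\right)^{2} = \left(4 \left(2 i \sqrt{2}\right)^{2} - 10\right)^{2} = \left(4 \left(-8\right) - 10\right)^{2} = \left(-32 - 10\right)^{2} = \left(-42\right)^{2} = 1764$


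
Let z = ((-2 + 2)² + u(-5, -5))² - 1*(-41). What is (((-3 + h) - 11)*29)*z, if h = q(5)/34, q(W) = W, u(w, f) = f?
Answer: -450747/17 ≈ -26515.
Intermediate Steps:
h = 5/34 ≈ 0.14706
z = 66 (z = ((-2 + 2)² - 5)² - 1*(-41) = (0² - 5)² + 41 = (0 - 5)² + 41 = (-5)² + 41 = 25 + 41 = 66)
(((-3 + h) - 11)*29)*z = (((-3 + 5/34) - 11)*29)*66 = ((-97/34 - 11)*29)*66 = -471/34*29*66 = -13659/34*66 = -450747/17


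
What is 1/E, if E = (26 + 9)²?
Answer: 1/1225 ≈ 0.00081633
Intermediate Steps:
E = 1225 (E = 35² = 1225)
1/E = 1/1225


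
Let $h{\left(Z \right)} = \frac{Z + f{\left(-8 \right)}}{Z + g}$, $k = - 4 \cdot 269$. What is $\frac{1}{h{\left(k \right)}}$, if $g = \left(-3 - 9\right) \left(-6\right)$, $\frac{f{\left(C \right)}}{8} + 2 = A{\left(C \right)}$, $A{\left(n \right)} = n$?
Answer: $\frac{251}{289} \approx 0.86851$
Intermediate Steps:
$f{\left(C \right)} = -16 + 8 C$
$g = 72$ ($g = \left(-12\right) \left(-6\right) = 72$)
$k = -1076$ ($k = \left(-1\right) 1076 = -1076$)
$h{\left(Z \right)} = \frac{-80 + Z}{72 + Z}$ ($h{\left(Z \right)} = \frac{Z + \left(-16 + 8 \left(-8\right)\right)}{Z + 72} = \frac{Z - 80}{72 + Z} = \frac{-80 + Z}{72 + Z}$)
$\frac{1}{h{\left(k \right)}} = \frac{1}{\frac{1}{72 - 1076} \left(-80 - 1076\right)} = \frac{1}{\frac{1}{-1004} \left(-1156\right)} = \frac{1}{\left(- \frac{1}{1004}\right) \left(-1156\right)} = \frac{1}{\frac{289}{251}} = \frac{251}{289}$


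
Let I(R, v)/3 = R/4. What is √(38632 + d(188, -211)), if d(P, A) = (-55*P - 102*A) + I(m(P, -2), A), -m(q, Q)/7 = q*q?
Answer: I*√135742 ≈ 368.43*I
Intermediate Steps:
m(q, Q) = -7*q² (m(q, Q) = -7*q*q = -7*q²)
I(R, v) = 3*R/4 (I(R, v) = 3*(R/4) = 3*R/4)
d(P, A) = -102*A - 55*P - 21*P²/4 (d(P, A) = (-55*P - 102*A) + 3*(-7*P²)/4 = (-102*A - 55*P) - 21*P²/4 = -102*A - 55*P - 21*P²/4)
√(38632 + d(188, -211)) = √(38632 + (-102*(-211) - 55*188 - 21/4*188²)) = √(38632 + (21522 - 10340 - 21/4*35344)) = √(38632 + (21522 - 10340 - 185556)) = √(38632 - 174374) = √(-135742) = I*√135742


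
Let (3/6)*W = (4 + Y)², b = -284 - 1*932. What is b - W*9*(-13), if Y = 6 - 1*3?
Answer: 10250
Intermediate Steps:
Y = 3 (Y = 6 - 3 = 3)
b = -1216 (b = -284 - 932 = -1216)
W = 98 (W = 2*(4 + 3)² = 2*7² = 2*49 = 98)
b - W*9*(-13) = -1216 - 98*9*(-13) = -1216 - 882*(-13) = -1216 - 1*(-11466) = -1216 + 11466 = 10250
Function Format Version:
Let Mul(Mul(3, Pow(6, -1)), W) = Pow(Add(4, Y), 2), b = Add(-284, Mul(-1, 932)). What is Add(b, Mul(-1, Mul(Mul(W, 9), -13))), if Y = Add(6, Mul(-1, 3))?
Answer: 10250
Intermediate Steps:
Y = 3 (Y = Add(6, -3) = 3)
b = -1216 (b = Add(-284, -932) = -1216)
W = 98 (W = Mul(2, Pow(Add(4, 3), 2)) = Mul(2, Pow(7, 2)) = Mul(2, 49) = 98)
Add(b, Mul(-1, Mul(Mul(W, 9), -13))) = Add(-1216, Mul(-1, Mul(Mul(98, 9), -13))) = Add(-1216, Mul(-1, Mul(882, -13))) = Add(-1216, Mul(-1, -11466)) = Add(-1216, 11466) = 10250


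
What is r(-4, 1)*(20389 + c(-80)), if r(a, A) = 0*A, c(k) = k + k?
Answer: 0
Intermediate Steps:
c(k) = 2*k
r(a, A) = 0
r(-4, 1)*(20389 + c(-80)) = 0*(20389 + 2*(-80)) = 0*(20389 - 160) = 0*20229 = 0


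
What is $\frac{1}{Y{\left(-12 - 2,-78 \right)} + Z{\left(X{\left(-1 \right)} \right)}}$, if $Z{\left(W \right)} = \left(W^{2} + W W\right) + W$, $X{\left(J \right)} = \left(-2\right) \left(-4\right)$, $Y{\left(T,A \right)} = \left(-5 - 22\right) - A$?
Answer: $\frac{1}{187} \approx 0.0053476$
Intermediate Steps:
$Y{\left(T,A \right)} = -27 - A$
$X{\left(J \right)} = 8$
$Z{\left(W \right)} = W + 2 W^{2}$ ($Z{\left(W \right)} = \left(W^{2} + W^{2}\right) + W = 2 W^{2} + W = W + 2 W^{2}$)
$\frac{1}{Y{\left(-12 - 2,-78 \right)} + Z{\left(X{\left(-1 \right)} \right)}} = \frac{1}{\left(-27 - -78\right) + 8 \left(1 + 2 \cdot 8\right)} = \frac{1}{\left(-27 + 78\right) + 8 \left(1 + 16\right)} = \frac{1}{51 + 8 \cdot 17} = \frac{1}{51 + 136} = \frac{1}{187}$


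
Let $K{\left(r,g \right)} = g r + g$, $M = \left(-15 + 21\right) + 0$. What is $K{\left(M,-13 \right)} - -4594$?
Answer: $4503$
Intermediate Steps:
$M = 6$ ($M = 6 + 0 = 6$)
$K{\left(r,g \right)} = g + g r$
$K{\left(M,-13 \right)} - -4594 = - 13 \left(1 + 6\right) - -4594 = \left(-13\right) 7 + 4594 = -91 + 4594 = 4503$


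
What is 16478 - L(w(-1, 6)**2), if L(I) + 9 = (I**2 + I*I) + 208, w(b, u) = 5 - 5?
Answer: 16279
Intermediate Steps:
w(b, u) = 0
L(I) = 199 + 2*I**2 (L(I) = -9 + ((I**2 + I*I) + 208) = -9 + ((I**2 + I**2) + 208) = -9 + (2*I**2 + 208) = -9 + (208 + 2*I**2) = 199 + 2*I**2)
16478 - L(w(-1, 6)**2) = 16478 - (199 + 2*(0**2)**2) = 16478 - (199 + 2*0**2) = 16478 - (199 + 2*0) = 16478 - (199 + 0) = 16478 - 1*199 = 16478 - 199 = 16279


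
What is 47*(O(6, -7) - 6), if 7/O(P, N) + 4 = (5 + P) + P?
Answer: -3337/13 ≈ -256.69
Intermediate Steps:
O(P, N) = 7/(1 + 2*P) (O(P, N) = 7/(-4 + ((5 + P) + P)) = 7/(-4 + (5 + 2*P)) = 7/(1 + 2*P))
47*(O(6, -7) - 6) = 47*(7/(1 + 2*6) - 6) = 47*(7/(1 + 12) - 6) = 47*(7/13 - 6) = 47*(-71/13) = -3337/13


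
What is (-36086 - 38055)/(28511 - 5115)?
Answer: -74141/23396 ≈ -3.1690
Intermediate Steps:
(-36086 - 38055)/(28511 - 5115) = -74141/23396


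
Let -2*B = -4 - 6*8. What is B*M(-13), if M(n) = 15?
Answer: 390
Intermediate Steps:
B = 26 (B = -(-4 - 6*8)/2 = -(-4 - 48)/2 = -1/2*(-52) = 26)
B*M(-13) = 26*15 = 390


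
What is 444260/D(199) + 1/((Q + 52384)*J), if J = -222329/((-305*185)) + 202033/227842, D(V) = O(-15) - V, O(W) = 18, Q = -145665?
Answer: -2571647016613364751430/1047738057862162023 ≈ -2454.5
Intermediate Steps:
D(V) = 18 - V
J = 62055596043/12855984850 (J = -222329/(-56425) + 202033*(1/227842) = -222329*(-1/56425) + 202033/227842 = 222329/56425 + 202033/227842 = 62055596043/12855984850 ≈ 4.8270)
444260/D(199) + 1/((Q + 52384)*J) = 444260/(18 - 1*199) + 1/((-145665 + 52384)*(62055596043/12855984850)) = 444260/(18 - 199) + (12855984850/62055596043)/(-93281) = 444260/(-181) - 1/93281*12855984850/62055596043 = 444260*(-1/181) - 12855984850/5788608054487083 = -444260/181 - 12855984850/5788608054487083 = -2571647016613364751430/1047738057862162023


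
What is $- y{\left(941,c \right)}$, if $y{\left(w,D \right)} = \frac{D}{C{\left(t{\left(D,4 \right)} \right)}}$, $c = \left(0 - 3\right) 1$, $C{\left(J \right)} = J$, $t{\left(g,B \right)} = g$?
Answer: $-1$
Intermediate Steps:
$c = -3$ ($c = \left(-3\right) 1 = -3$)
$y{\left(w,D \right)} = 1$ ($y{\left(w,D \right)} = \frac{D}{D} = 1$)
$- y{\left(941,c \right)} = \left(-1\right) 1 = -1$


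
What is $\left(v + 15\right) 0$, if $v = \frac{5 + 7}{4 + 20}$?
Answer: $0$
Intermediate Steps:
$v = \frac{1}{2}$ ($v = \frac{12}{24} = 12 \cdot \frac{1}{24} = \frac{1}{2} \approx 0.5$)
$\left(v + 15\right) 0 = \left(\frac{1}{2} + 15\right) 0 = \frac{31}{2} \cdot 0 = 0$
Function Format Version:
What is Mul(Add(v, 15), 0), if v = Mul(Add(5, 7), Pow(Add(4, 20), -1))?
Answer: 0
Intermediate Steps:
v = Rational(1, 2) (v = Mul(12, Pow(24, -1)) = Mul(12, Rational(1, 24)) = Rational(1, 2) ≈ 0.50000)
Mul(Add(v, 15), 0) = Mul(Add(Rational(1, 2), 15), 0) = Mul(Rational(31, 2), 0) = 0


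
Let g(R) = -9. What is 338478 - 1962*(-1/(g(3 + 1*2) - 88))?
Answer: 32830404/97 ≈ 3.3846e+5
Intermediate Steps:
338478 - 1962*(-1/(g(3 + 1*2) - 88)) = 338478 - 1962*(-1/(-9 - 88)) = 338478 - 1962*(-1/(-97)) = 338478 - 1962*(-1*(-1/97)) = 338478 - 1962/97 = 32830404/97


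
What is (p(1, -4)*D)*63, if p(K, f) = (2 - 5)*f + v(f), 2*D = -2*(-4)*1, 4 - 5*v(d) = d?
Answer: 17136/5 ≈ 3427.2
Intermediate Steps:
v(d) = ⅘ - d/5
D = 4 (D = (-2*(-4)*1)/2 = (8*1)/2 = (½)*8 = 4)
p(K, f) = ⅘ - 16*f/5 (p(K, f) = (2 - 5)*f + (⅘ - f/5) = -3*f + (⅘ - f/5) = ⅘ - 16*f/5)
(p(1, -4)*D)*63 = ((⅘ - 16/5*(-4))*4)*63 = ((⅘ + 64/5)*4)*63 = ((68/5)*4)*63 = (272/5)*63 = 17136/5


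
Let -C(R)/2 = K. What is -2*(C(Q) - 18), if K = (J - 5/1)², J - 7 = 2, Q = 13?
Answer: 100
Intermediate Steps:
J = 9 (J = 7 + 2 = 9)
K = 16 (K = (9 - 5/1)² = (9 - 5*1)² = (9 - 5)² = 4² = 16)
C(R) = -32 (C(R) = -2*16 = -32)
-2*(C(Q) - 18) = -2*(-32 - 18) = -2*(-50) = 100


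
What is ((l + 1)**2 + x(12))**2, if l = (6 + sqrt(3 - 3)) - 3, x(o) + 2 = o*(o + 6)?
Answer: 52900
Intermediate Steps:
x(o) = -2 + o*(6 + o) (x(o) = -2 + o*(o + 6) = -2 + o*(6 + o))
l = 3 (l = (6 + sqrt(0)) - 3 = (6 + 0) - 3 = 6 - 3 = 3)
((l + 1)**2 + x(12))**2 = ((3 + 1)**2 + (-2 + 12**2 + 6*12))**2 = (4**2 + (-2 + 144 + 72))**2 = (16 + 214)**2 = 230**2 = 52900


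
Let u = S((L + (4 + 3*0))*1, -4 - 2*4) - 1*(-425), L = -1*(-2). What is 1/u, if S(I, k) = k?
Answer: 1/413 ≈ 0.0024213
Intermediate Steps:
L = 2
u = 413 (u = (-4 - 2*4) - 1*(-425) = (-4 - 8) + 425 = -12 + 425 = 413)
1/u = 1/413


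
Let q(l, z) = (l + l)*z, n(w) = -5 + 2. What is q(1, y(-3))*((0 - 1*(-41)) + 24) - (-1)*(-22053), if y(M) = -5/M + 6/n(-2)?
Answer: -66289/3 ≈ -22096.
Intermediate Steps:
n(w) = -3
y(M) = -2 - 5/M (y(M) = -5/M + 6/(-3) = -5/M + 6*(-⅓) = -5/M - 2 = -2 - 5/M)
q(l, z) = 2*l*z (q(l, z) = (2*l)*z = 2*l*z)
q(1, y(-3))*((0 - 1*(-41)) + 24) - (-1)*(-22053) = (2*1*(-2 - 5/(-3)))*((0 - 1*(-41)) + 24) - (-1)*(-22053) = (2*1*(-2 - 5*(-⅓)))*((0 + 41) + 24) - 1*22053 = (2*1*(-2 + 5/3))*(41 + 24) - 22053 = (2*1*(-⅓))*65 - 22053 = -⅔*65 - 22053 = -130/3 - 22053 = -66289/3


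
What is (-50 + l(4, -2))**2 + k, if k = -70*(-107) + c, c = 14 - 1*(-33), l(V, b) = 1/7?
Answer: 491114/49 ≈ 10023.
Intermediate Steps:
l(V, b) = 1/7
c = 47 (c = 14 + 33 = 47)
k = 7537 (k = -70*(-107) + 47 = 7490 + 47 = 7537)
(-50 + l(4, -2))**2 + k = (-50 + 1/7)**2 + 7537 = (-349/7)**2 + 7537 = 121801/49 + 7537 = 491114/49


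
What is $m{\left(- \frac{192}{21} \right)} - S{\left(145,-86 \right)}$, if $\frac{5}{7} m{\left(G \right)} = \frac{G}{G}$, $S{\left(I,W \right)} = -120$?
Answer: $\frac{607}{5} \approx 121.4$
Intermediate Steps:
$m{\left(G \right)} = \frac{7}{5}$ ($m{\left(G \right)} = \frac{7 \frac{G}{G}}{5} = \frac{7}{5} \cdot 1 = \frac{7}{5}$)
$m{\left(- \frac{192}{21} \right)} - S{\left(145,-86 \right)} = \frac{7}{5} - -120 = \frac{7}{5} + 120 = \frac{607}{5}$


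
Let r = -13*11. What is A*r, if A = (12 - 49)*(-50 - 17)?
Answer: -354497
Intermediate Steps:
r = -143
A = 2479 (A = -37*(-67) = 2479)
A*r = 2479*(-143) = -354497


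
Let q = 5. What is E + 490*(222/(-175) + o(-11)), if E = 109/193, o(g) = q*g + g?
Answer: -31807399/965 ≈ -32961.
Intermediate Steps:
o(g) = 6*g (o(g) = 5*g + g = 6*g)
E = 109/193 (E = 109*(1/193) = 109/193 ≈ 0.56477)
E + 490*(222/(-175) + o(-11)) = 109/193 + 490*(222/(-175) + 6*(-11)) = 109/193 + 490*(222*(-1/175) - 66) = 109/193 + 490*(-222/175 - 66) = 109/193 + 490*(-11772/175) = 109/193 - 164808/5 = -31807399/965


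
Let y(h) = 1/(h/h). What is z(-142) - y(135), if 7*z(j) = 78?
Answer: 71/7 ≈ 10.143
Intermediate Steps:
y(h) = 1 (y(h) = 1/1 = 1)
z(j) = 78/7 (z(j) = (1/7)*78 = 78/7)
z(-142) - y(135) = 78/7 - 1*1 = 78/7 - 1 = 71/7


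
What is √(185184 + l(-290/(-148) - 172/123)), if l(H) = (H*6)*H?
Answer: √15341984967030/9102 ≈ 430.33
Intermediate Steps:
l(H) = 6*H² (l(H) = (6*H)*H = 6*H²)
√(185184 + l(-290/(-148) - 172/123)) = √(185184 + 6*(-290/(-148) - 172/123)²) = √(185184 + 6*(-290*(-1/148) - 172*1/123)²) = √(185184 + 6*(145/74 - 172/123)²) = √(185184 + 6*(5107/9102)²) = √(185184 + 6*(26081449/82846404)) = √(185184 + 26081449/13807734) = √(2556997494505/13807734) = √15341984967030/9102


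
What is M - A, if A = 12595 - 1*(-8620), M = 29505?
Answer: 8290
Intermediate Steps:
A = 21215 (A = 12595 + 8620 = 21215)
M - A = 29505 - 1*21215 = 29505 - 21215 = 8290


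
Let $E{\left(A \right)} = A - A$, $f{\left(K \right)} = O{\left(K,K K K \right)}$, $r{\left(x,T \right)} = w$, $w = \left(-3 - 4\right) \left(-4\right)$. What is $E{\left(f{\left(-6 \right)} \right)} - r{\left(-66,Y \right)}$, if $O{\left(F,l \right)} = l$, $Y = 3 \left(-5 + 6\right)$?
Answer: $-28$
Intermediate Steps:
$w = 28$ ($w = \left(-7\right) \left(-4\right) = 28$)
$Y = 3$ ($Y = 3 \cdot 1 = 3$)
$r{\left(x,T \right)} = 28$
$f{\left(K \right)} = K^{3}$ ($f{\left(K \right)} = K K K = K^{2} K = K^{3}$)
$E{\left(A \right)} = 0$
$E{\left(f{\left(-6 \right)} \right)} - r{\left(-66,Y \right)} = 0 - 28 = -28$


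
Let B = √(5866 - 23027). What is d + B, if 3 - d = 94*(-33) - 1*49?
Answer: 3154 + 131*I ≈ 3154.0 + 131.0*I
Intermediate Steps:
d = 3154 (d = 3 - (94*(-33) - 1*49) = 3 - (-3102 - 49) = 3 - 1*(-3151) = 3 + 3151 = 3154)
B = 131*I (B = √(-17161) = 131*I ≈ 131.0*I)
d + B = 3154 + 131*I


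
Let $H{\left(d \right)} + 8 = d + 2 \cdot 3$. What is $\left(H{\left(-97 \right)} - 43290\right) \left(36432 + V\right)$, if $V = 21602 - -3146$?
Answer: $-2654539020$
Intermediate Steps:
$V = 24748$ ($V = 21602 + 3146 = 24748$)
$H{\left(d \right)} = -2 + d$ ($H{\left(d \right)} = -8 + \left(d + 2 \cdot 3\right) = -8 + \left(d + 6\right) = -8 + \left(6 + d\right) = -2 + d$)
$\left(H{\left(-97 \right)} - 43290\right) \left(36432 + V\right) = \left(\left(-2 - 97\right) - 43290\right) \left(36432 + 24748\right) = \left(-99 - 43290\right) 61180 = \left(-43389\right) 61180 = -2654539020$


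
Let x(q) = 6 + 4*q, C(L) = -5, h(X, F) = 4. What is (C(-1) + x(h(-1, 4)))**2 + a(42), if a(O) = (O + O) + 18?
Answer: 391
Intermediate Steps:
a(O) = 18 + 2*O (a(O) = 2*O + 18 = 18 + 2*O)
(C(-1) + x(h(-1, 4)))**2 + a(42) = (-5 + (6 + 4*4))**2 + (18 + 2*42) = (-5 + (6 + 16))**2 + (18 + 84) = (-5 + 22)**2 + 102 = 17**2 + 102 = 289 + 102 = 391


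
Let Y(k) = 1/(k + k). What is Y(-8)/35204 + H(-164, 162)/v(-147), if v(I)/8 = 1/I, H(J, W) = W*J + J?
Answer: 276675558431/563264 ≈ 4.9120e+5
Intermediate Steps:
Y(k) = 1/(2*k)
H(J, W) = J + J*W (H(J, W) = J*W + J = J + J*W)
v(I) = 8/I
Y(-8)/35204 + H(-164, 162)/v(-147) = ((½)/(-8))/35204 + (-164*(1 + 162))/((8/(-147))) = ((½)*(-⅛))*(1/35204) + (-164*163)/((8*(-1/147))) = -1/16*1/35204 - 26732/(-8/147) = -1/563264 - 26732*(-147/8) = -1/563264 + 982401/2 = 276675558431/563264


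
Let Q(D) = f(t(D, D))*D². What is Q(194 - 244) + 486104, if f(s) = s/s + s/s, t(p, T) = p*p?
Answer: 491104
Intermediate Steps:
t(p, T) = p²
f(s) = 2 (f(s) = 1 + 1 = 2)
Q(D) = 2*D²
Q(194 - 244) + 486104 = 2*(194 - 244)² + 486104 = 2*(-50)² + 486104 = 2*2500 + 486104 = 5000 + 486104 = 491104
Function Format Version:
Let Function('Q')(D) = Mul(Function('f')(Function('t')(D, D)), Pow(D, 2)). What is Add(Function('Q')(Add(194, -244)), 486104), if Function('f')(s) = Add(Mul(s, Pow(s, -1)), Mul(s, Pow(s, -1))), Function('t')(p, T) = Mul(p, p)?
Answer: 491104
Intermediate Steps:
Function('t')(p, T) = Pow(p, 2)
Function('f')(s) = 2 (Function('f')(s) = Add(1, 1) = 2)
Function('Q')(D) = Mul(2, Pow(D, 2))
Add(Function('Q')(Add(194, -244)), 486104) = Add(Mul(2, Pow(Add(194, -244), 2)), 486104) = Add(Mul(2, Pow(-50, 2)), 486104) = Add(Mul(2, 2500), 486104) = Add(5000, 486104) = 491104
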